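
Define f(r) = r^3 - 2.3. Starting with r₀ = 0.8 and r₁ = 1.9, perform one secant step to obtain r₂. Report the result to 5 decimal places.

1.10988

f(0.8) = -1.7880000, f(1.9) = 4.5590000
r₂ = 1.9000000 − 4.5590000·(1.9000000 − 0.8000000) / (4.5590000 − (-1.7880000)) = 1.9000000 − (5.0149000)/(6.3470000) = 1.1098787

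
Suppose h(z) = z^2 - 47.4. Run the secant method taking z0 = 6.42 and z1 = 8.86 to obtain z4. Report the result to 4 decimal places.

h(6.42) = -6.183600, h(8.86) = 31.099600
z2 = 8.860000 − 31.099600·(8.860000 − 6.420000) / (31.099600 − (-6.183600)) = 8.860000 − (75.883024)/(37.283200) = 6.824686
h(6.824686) = -0.823663
z3 = 6.824686 − (-0.823663)·(6.824686 − 8.860000) / (-0.823663 − 31.099600) = 6.824686 − (1.676413)/(-31.923263) = 6.877200
h(6.877200) = -0.104124
z4 = 6.877200 − (-0.104124)·(6.877200 − 6.824686) / (-0.104124 − (-0.823663)) = 6.877200 − (-0.005468)/(0.719538) = 6.884799

6.8848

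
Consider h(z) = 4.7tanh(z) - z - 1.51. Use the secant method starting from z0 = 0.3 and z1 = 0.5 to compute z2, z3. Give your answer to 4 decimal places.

0.4463, 0.4419

h(0.3) = -0.440831, h(0.5) = 0.161951
z2 = 0.500000 − 0.161951·(0.500000 − 0.300000) / (0.161951 − (-0.440831)) = 0.500000 − (0.032390)/(0.602781) = 0.446266
h(0.446266) = 0.012209
z3 = 0.446266 − 0.012209·(0.446266 − 0.500000) / (0.012209 − 0.161951) = 0.446266 − (-0.000656)/(-0.149741) = 0.441884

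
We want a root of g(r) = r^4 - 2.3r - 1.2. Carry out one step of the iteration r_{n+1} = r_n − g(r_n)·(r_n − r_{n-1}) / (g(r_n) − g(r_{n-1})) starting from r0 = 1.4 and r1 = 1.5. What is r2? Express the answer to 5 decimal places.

1.45837

g(1.4) = -0.5784000, g(1.5) = 0.4125000
r2 = 1.5000000 − 0.4125000·(1.5000000 − 1.4000000) / (0.4125000 − (-0.5784000)) = 1.5000000 − (0.0412500)/(0.9909000) = 1.4583712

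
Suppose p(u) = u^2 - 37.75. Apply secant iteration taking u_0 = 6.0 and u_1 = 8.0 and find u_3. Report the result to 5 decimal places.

p(6.0) = -1.7500000, p(8.0) = 26.2500000
u_2 = 8.0000000 − 26.2500000·(8.0000000 − 6.0000000) / (26.2500000 − (-1.7500000)) = 8.0000000 − (52.5000000)/(28.0000000) = 6.1250000
p(6.1250000) = -0.2343750
u_3 = 6.1250000 − (-0.2343750)·(6.1250000 − 8.0000000) / (-0.2343750 − 26.2500000) = 6.1250000 − (0.4394531)/(-26.4843750) = 6.1415929

6.14159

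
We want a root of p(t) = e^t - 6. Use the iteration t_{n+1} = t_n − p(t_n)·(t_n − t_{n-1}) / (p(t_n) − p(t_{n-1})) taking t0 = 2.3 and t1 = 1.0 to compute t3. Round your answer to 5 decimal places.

1.88694

p(2.3) = 3.9741825, p(1.0) = -3.2817182
t2 = 1.0000000 − (-3.2817182)·(1.0000000 − 2.3000000) / (-3.2817182 − 3.9741825) = 1.0000000 − (4.2662336)/(-7.2559006) = 1.5879675
p(1.5879675) = -1.1062079
t3 = 1.5879675 − (-1.1062079)·(1.5879675 − 1.0000000) / (-1.1062079 − (-3.2817182)) = 1.5879675 − (-0.6504143)/(2.1755103) = 1.8869384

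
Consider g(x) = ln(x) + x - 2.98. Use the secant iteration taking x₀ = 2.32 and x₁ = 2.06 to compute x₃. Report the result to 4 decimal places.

2.1942

g(2.32) = 0.181567, g(2.06) = -0.197294
x₂ = 2.060000 − (-0.197294)·(2.060000 − 2.320000) / (-0.197294 − 0.181567) = 2.060000 − (0.051296)/(-0.378861) = 2.195396
g(2.195396) = 0.001759
x₃ = 2.195396 − 0.001759·(2.195396 − 2.060000) / (0.001759 − (-0.197294)) = 2.195396 − (0.000238)/(0.199053) = 2.194200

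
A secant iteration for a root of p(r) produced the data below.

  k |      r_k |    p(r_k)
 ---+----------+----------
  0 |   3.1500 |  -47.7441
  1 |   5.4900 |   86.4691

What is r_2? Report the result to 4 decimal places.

r_2 = 5.4900 − 86.4691·(5.4900 − 3.1500) / (86.4691 − (-47.7441))
   = 5.4900 − (202.337694)/(134.213200) = 3.982416

3.9824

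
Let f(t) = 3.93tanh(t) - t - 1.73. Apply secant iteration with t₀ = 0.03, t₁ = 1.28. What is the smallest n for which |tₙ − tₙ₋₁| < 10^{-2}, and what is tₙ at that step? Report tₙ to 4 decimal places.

n = 8, tₙ = 0.7382

f(0.03) = -1.642135, f(1.28) = 0.355986
t₂ = 1.280000 − 0.355986·(1.250000)/(1.998121) = 1.057300;  |Δ| = 0.222700
f(1.057300) = 0.296289
t₃ = 1.057300 − 0.296289·(-0.222700)/(-0.059697) = -0.048015;  |Δ| = 1.105315
f(-0.048015) = -1.870540
t₄ = -0.048015 − (-1.870540)·(-1.105315)/(-2.166829) = 0.906161;  |Δ| = 0.954176
f(0.906161) = 0.190627
t₅ = 0.906161 − 0.190627·(0.954176)/(2.061167) = 0.817914;  |Δ| = 0.088247
f(0.817914) = 0.100642
t₆ = 0.817914 − 0.100642·(-0.088247)/(-0.089985) = 0.719216;  |Δ| = 0.098698
f(0.719216) = -0.026672
t₇ = 0.719216 − (-0.026672)·(-0.098698)/(-0.127314) = 0.739893;  |Δ| = 0.020677
f(0.739893) = 0.002393
t₈ = 0.739893 − 0.002393·(0.020677)/(0.029066) = 0.738190;  |Δ| = 0.001703
|t₈ − t₇| = 0.001703 < 10^{-2}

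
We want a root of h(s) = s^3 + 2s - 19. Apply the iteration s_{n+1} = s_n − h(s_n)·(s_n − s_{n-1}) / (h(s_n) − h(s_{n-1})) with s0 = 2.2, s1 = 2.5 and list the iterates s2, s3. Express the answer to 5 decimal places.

h(2.2) = -3.9520000, h(2.5) = 1.6250000
s2 = 2.5000000 − 1.6250000·(2.5000000 − 2.2000000) / (1.6250000 − (-3.9520000)) = 2.5000000 − (0.4875000)/(5.5770000) = 2.4125874
h(2.4125874) = -0.1321719
s3 = 2.4125874 − (-0.1321719)·(2.4125874 − 2.5000000) / (-0.1321719 − 1.6250000) = 2.4125874 − (0.0115535)/(-1.7571719) = 2.4191625

2.41259, 2.41916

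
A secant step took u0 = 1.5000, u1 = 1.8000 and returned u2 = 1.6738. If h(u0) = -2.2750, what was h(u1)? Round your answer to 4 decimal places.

The secant line through (1.5000, -2.2750) and (1.8000, h(u1)) crosses zero at u2 = 1.6738.
So (1.5000, -2.2750), (1.8000, h(u1)), (1.6738, 0) are collinear:
h(u1) = -2.2750 · (1.8000 − 1.6738) / (1.5000 − 1.6738) = -2.2750 · (0.126200)/(-0.173800) = 1.651928

1.6519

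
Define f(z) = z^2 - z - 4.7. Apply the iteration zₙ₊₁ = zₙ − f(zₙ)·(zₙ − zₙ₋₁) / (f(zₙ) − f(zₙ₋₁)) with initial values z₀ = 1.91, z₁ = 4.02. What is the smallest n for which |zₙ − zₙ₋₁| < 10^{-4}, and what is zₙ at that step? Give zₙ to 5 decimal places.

n = 6, zₙ = 2.72486

f(1.91) = -2.9619000, f(4.02) = 7.4404000
z₂ = 4.0200000 − 7.4404000·(2.1100000)/(10.4023000) = 2.5107911;  |Δ| = 1.5092089
f(2.5107911) = -0.9067193
z₃ = 2.5107911 − (-0.9067193)·(-1.5092089)/(-8.3471193) = 2.6747313;  |Δ| = 0.1639402
f(2.6747313) = -0.2205437
z₄ = 2.6747313 − (-0.2205437)·(0.1639402)/(0.6861756) = 2.7274234;  |Δ| = 0.0526920
f(2.7274234) = 0.0114148
z₅ = 2.7274234 − 0.0114148·(0.0526920)/(0.2319585) = 2.7248304;  |Δ| = 0.0025930
f(2.7248304) = -0.0001299
z₆ = 2.7248304 − (-0.0001299)·(-0.0025930)/(-0.0115447) = 2.7248595;  |Δ| = 0.0000292
|z₆ − z₅| = 0.0000292 < 10^{-4}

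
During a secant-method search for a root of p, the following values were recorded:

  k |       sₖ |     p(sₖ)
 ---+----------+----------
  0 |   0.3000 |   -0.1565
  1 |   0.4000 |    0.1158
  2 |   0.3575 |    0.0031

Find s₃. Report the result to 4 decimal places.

s₃ = 0.3575 − 0.0031·(0.3575 − 0.4000) / (0.0031 − 0.1158)
   = 0.3575 − (-0.000132)/(-0.112700) = 0.356331

0.3563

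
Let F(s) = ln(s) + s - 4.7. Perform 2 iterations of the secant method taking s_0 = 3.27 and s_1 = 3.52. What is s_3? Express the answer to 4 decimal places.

3.4590

F(3.27) = -0.245210, F(3.52) = 0.078461
s_2 = 3.520000 − 0.078461·(3.520000 − 3.270000) / (0.078461 − (-0.245210)) = 3.520000 − (0.019615)/(0.323671) = 3.459398
F(3.459398) = 0.000492
s_3 = 3.459398 − 0.000492·(3.459398 − 3.520000) / (0.000492 − 0.078461) = 3.459398 − (-0.000030)/(-0.077969) = 3.459015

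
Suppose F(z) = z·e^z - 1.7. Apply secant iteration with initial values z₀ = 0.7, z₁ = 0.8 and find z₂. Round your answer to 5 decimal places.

0.77831

F(0.7) = -0.2903731, F(0.8) = 0.0804327
z₂ = 0.8000000 − 0.0804327·(0.8000000 − 0.7000000) / (0.0804327 − (-0.2903731)) = 0.8000000 − (0.0080433)/(0.3708058) = 0.7783087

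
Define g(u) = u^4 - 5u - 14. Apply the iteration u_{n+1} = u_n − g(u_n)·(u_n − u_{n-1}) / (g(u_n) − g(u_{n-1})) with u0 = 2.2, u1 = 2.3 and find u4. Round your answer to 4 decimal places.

g(2.2) = -1.574400, g(2.3) = 2.484100
u2 = 2.300000 − 2.484100·(2.300000 − 2.200000) / (2.484100 − (-1.574400)) = 2.300000 − (0.248410)/(4.058500) = 2.238793
g(2.238793) = -0.071889
u3 = 2.238793 − (-0.071889)·(2.238793 − 2.300000) / (-0.071889 − 2.484100) = 2.238793 − (0.004400)/(-2.555989) = 2.240514
g(2.240514) = -0.003138
u4 = 2.240514 − (-0.003138)·(2.240514 − 2.238793) / (-0.003138 − (-0.071889)) = 2.240514 − (-0.000005)/(0.068751) = 2.240593

2.2406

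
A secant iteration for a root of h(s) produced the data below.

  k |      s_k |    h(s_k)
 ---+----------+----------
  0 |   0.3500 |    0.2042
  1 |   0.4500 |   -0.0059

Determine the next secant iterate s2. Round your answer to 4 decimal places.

0.4472

s2 = 0.4500 − (-0.0059)·(0.4500 − 0.3500) / (-0.0059 − 0.2042)
   = 0.4500 − (-0.000590)/(-0.210100) = 0.447192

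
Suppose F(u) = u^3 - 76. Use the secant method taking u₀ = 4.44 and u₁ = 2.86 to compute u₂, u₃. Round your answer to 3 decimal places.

4.156, 4.269

F(4.44) = 11.52838, F(2.86) = -52.60634
u₂ = 2.86000 − (-52.60634)·(2.86000 − 4.44000) / (-52.60634 − 11.52838) = 2.86000 − (83.11802)/(-64.13473) = 4.15599
F(4.15599) = -4.21664
u₃ = 4.15599 − (-4.21664)·(4.15599 − 2.86000) / (-4.21664 − (-52.60634)) = 4.15599 − (-5.46473)/(48.38970) = 4.26892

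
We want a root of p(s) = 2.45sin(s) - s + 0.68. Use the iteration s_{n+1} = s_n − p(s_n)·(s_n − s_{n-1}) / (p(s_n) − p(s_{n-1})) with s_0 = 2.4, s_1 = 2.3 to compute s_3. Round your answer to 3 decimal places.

p(2.4) = -0.06512, p(2.3) = 0.20698
s_2 = 2.30000 − 0.20698·(2.30000 − 2.40000) / (0.20698 − (-0.06512)) = 2.30000 − (-0.02070)/(0.27209) = 2.37607
p(2.37607) = 0.00157
s_3 = 2.37607 − 0.00157·(2.37607 − 2.30000) / (0.00157 − 0.20698) = 2.37607 − (0.00012)/(-0.20541) = 2.37665

2.377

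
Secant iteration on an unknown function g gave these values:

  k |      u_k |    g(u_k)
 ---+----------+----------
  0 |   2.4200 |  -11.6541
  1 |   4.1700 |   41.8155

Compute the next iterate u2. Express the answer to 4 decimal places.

u2 = 4.1700 − 41.8155·(4.1700 − 2.4200) / (41.8155 − (-11.6541))
   = 4.1700 − (73.177125)/(53.469600) = 2.801426

2.8014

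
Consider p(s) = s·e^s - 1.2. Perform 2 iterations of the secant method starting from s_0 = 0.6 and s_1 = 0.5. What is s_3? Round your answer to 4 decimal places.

0.6351

p(0.6) = -0.106729, p(0.5) = -0.375639
s_2 = 0.500000 − (-0.375639)·(0.500000 − 0.600000) / (-0.375639 − (-0.106729)) = 0.500000 − (0.037564)/(-0.268911) = 0.639689
p(0.639689) = 0.012782
s_3 = 0.639689 − 0.012782·(0.639689 − 0.500000) / (0.012782 − (-0.375639)) = 0.639689 − (0.001785)/(0.388421) = 0.635093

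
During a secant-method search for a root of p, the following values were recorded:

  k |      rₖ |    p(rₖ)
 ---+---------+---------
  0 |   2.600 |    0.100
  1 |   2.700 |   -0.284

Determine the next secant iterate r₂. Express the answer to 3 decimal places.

2.626

r₂ = 2.700 − (-0.284)·(2.700 − 2.600) / (-0.284 − 0.100)
   = 2.700 − (-0.02840)/(-0.38400) = 2.62604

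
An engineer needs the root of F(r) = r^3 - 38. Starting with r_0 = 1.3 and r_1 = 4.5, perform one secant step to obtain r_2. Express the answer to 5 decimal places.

F(1.3) = -35.8030000, F(4.5) = 53.1250000
r_2 = 4.5000000 − 53.1250000·(4.5000000 − 1.3000000) / (53.1250000 − (-35.8030000)) = 4.5000000 − (170.0000000)/(88.9280000) = 2.5883411

2.58834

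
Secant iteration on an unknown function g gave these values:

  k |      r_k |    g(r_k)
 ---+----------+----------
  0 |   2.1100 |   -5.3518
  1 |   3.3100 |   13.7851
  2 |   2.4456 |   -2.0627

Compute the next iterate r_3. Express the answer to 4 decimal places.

r_3 = 2.4456 − (-2.0627)·(2.4456 − 3.3100) / (-2.0627 − 13.7851)
   = 2.4456 − (1.782998)/(-15.847800) = 2.558108

2.5581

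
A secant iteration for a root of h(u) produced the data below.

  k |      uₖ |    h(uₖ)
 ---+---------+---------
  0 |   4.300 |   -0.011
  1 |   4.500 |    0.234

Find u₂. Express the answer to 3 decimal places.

4.309

u₂ = 4.500 − 0.234·(4.500 − 4.300) / (0.234 − (-0.011))
   = 4.500 − (0.04680)/(0.24500) = 4.30898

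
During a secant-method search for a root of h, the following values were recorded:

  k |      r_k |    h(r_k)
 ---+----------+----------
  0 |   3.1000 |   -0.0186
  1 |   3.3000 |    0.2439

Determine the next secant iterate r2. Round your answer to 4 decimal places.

r2 = 3.3000 − 0.2439·(3.3000 − 3.1000) / (0.2439 − (-0.0186))
   = 3.3000 − (0.048780)/(0.262500) = 3.114171

3.1142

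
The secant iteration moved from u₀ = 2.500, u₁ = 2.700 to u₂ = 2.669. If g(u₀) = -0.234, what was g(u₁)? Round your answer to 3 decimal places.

0.043

The secant line through (2.500, -0.234) and (2.700, g(u₁)) crosses zero at u₂ = 2.669.
So (2.500, -0.234), (2.700, g(u₁)), (2.669, 0) are collinear:
g(u₁) = -0.234 · (2.700 − 2.669) / (2.500 − 2.669) = -0.234 · (0.03100)/(-0.16900) = 0.04292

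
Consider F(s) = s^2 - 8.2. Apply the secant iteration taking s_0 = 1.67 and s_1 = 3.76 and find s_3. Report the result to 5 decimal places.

2.83608

F(1.67) = -5.4111000, F(3.76) = 5.9376000
s_2 = 3.7600000 − 5.9376000·(3.7600000 − 1.6700000) / (5.9376000 − (-5.4111000)) = 3.7600000 − (12.4095840)/(11.3487000) = 2.6665193
F(2.6665193) = -1.0896746
s_3 = 2.6665193 − (-1.0896746)·(2.6665193 − 3.7600000) / (-1.0896746 − 5.9376000) = 2.6665193 − (1.1915381)/(-7.0272746) = 2.8360784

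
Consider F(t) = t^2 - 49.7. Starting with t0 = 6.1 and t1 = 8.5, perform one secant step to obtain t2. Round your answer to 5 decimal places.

F(6.1) = -12.4900000, F(8.5) = 22.5500000
t2 = 8.5000000 − 22.5500000·(8.5000000 − 6.1000000) / (22.5500000 − (-12.4900000)) = 8.5000000 − (54.1200000)/(35.0400000) = 6.9554795

6.95548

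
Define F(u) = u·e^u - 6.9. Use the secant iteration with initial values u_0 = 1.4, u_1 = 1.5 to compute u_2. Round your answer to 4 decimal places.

1.5170

F(1.4) = -1.222720, F(1.5) = -0.177466
u_2 = 1.500000 − (-0.177466)·(1.500000 − 1.400000) / (-0.177466 − (-1.222720)) = 1.500000 − (-0.017747)/(1.045254) = 1.516978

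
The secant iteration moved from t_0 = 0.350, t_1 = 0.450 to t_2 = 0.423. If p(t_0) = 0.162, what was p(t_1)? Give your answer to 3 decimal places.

The secant line through (0.350, 0.162) and (0.450, p(t_1)) crosses zero at t_2 = 0.423.
So (0.350, 0.162), (0.450, p(t_1)), (0.423, 0) are collinear:
p(t_1) = 0.162 · (0.450 − 0.423) / (0.350 − 0.423) = 0.162 · (0.02700)/(-0.07300) = -0.05992

-0.060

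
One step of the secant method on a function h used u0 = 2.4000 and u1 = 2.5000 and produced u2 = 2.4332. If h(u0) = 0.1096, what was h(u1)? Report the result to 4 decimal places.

-0.2205

The secant line through (2.4000, 0.1096) and (2.5000, h(u1)) crosses zero at u2 = 2.4332.
So (2.4000, 0.1096), (2.5000, h(u1)), (2.4332, 0) are collinear:
h(u1) = 0.1096 · (2.5000 − 2.4332) / (2.4000 − 2.4332) = 0.1096 · (0.066800)/(-0.033200) = -0.220520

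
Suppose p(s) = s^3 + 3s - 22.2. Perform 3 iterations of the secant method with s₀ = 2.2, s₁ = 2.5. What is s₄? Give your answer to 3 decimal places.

2.457

p(2.2) = -4.95200, p(2.5) = 0.92500
s₂ = 2.50000 − 0.92500·(2.50000 − 2.20000) / (0.92500 − (-4.95200)) = 2.50000 − (0.27750)/(5.87700) = 2.45278
p(2.45278) = -0.08537
s₃ = 2.45278 − (-0.08537)·(2.45278 − 2.50000) / (-0.08537 − 0.92500) = 2.45278 − (0.00403)/(-1.01037) = 2.45677
p(2.45677) = -0.00128
s₄ = 2.45677 − (-0.00128)·(2.45677 − 2.45278) / (-0.00128 − (-0.08537)) = 2.45677 − (-0.00001)/(0.08410) = 2.45683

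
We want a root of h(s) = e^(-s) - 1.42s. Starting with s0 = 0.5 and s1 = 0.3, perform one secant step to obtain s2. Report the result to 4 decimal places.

0.4505

h(0.5) = -0.103469, h(0.3) = 0.314818
s2 = 0.300000 − 0.314818·(0.300000 − 0.500000) / (0.314818 − (-0.103469)) = 0.300000 − (-0.062964)/(0.418288) = 0.450527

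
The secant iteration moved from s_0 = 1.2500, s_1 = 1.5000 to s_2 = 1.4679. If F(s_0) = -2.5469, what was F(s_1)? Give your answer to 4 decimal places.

0.3752

The secant line through (1.2500, -2.5469) and (1.5000, F(s_1)) crosses zero at s_2 = 1.4679.
So (1.2500, -2.5469), (1.5000, F(s_1)), (1.4679, 0) are collinear:
F(s_1) = -2.5469 · (1.5000 − 1.4679) / (1.2500 − 1.4679) = -2.5469 · (0.032100)/(-0.217900) = 0.375197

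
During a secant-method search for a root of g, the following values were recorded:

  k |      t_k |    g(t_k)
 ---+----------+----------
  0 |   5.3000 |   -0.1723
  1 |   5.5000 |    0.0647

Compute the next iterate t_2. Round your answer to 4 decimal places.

5.4454

t_2 = 5.5000 − 0.0647·(5.5000 − 5.3000) / (0.0647 − (-0.1723))
   = 5.5000 − (0.012940)/(0.237000) = 5.445401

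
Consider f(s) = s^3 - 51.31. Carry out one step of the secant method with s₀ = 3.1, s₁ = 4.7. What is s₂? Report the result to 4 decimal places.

f(3.1) = -21.519000, f(4.7) = 52.513000
s₂ = 4.700000 − 52.513000·(4.700000 − 3.100000) / (52.513000 − (-21.519000)) = 4.700000 − (84.020800)/(74.032000) = 3.565075

3.5651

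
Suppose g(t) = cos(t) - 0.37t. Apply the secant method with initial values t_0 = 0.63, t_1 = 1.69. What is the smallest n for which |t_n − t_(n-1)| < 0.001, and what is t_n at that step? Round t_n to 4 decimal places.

g(0.63) = 0.574928, g(1.69) = -0.744222
t_2 = 1.690000 − (-0.744222)·(1.060000)/(-1.319149) = 1.091982;  |Δ| = 0.598018
g(1.091982) = 0.056694
t_3 = 1.091982 − 0.056694·(-0.598018)/(0.800915) = 1.134313;  |Δ| = 0.042331
g(1.134313) = 0.003059
t_4 = 1.134313 − 0.003059·(0.042331)/(-0.053635) = 1.136728;  |Δ| = 0.002414
g(1.136728) = -0.000023
t_5 = 1.136728 − (-0.000023)·(0.002414)/(-0.003082) = 1.136709;  |Δ| = 0.000018
|t_5 − t_4| = 0.000018 < 0.001

n = 5, t_n = 1.1367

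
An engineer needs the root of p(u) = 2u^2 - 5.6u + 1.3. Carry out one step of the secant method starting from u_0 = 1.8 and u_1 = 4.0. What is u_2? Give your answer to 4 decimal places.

p(1.8) = -2.300000, p(4.0) = 10.900000
u_2 = 4.000000 − 10.900000·(4.000000 − 1.800000) / (10.900000 − (-2.300000)) = 4.000000 − (23.980000)/(13.200000) = 2.183333

2.1833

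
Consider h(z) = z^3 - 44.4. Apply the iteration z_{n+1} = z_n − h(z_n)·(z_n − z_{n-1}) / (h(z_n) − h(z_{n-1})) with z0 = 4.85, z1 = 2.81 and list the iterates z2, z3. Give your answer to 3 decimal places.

h(4.85) = 69.68412, h(2.81) = -22.21196
z2 = 2.81000 − (-22.21196)·(2.81000 − 4.85000) / (-22.21196 − 69.68412) = 2.81000 − (45.31240)/(-91.89608) = 3.30308
h(3.30308) = -8.36218
z3 = 3.30308 − (-8.36218)·(3.30308 − 2.81000) / (-8.36218 − (-22.21196)) = 3.30308 − (-4.12325)/(13.84977) = 3.60080

3.303, 3.601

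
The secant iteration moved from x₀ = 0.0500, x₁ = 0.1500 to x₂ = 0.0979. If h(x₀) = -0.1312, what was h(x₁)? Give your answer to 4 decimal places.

The secant line through (0.0500, -0.1312) and (0.1500, h(x₁)) crosses zero at x₂ = 0.0979.
So (0.0500, -0.1312), (0.1500, h(x₁)), (0.0979, 0) are collinear:
h(x₁) = -0.1312 · (0.1500 − 0.0979) / (0.0500 − 0.0979) = -0.1312 · (0.052100)/(-0.047900) = 0.142704

0.1427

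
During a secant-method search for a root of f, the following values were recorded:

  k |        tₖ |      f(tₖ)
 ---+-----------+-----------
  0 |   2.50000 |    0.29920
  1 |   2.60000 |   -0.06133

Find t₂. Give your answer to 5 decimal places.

2.58299

t₂ = 2.60000 − (-0.06133)·(2.60000 − 2.50000) / (-0.06133 − 0.29920)
   = 2.60000 − (-0.0061330)/(-0.3605300) = 2.5829889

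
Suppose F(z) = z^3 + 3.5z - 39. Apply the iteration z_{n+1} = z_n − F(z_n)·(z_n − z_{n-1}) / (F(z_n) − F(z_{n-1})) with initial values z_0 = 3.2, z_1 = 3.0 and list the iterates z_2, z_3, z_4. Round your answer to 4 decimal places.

F(3.2) = 4.968000, F(3.0) = -1.500000
z_2 = 3.000000 − (-1.500000)·(3.000000 − 3.200000) / (-1.500000 − 4.968000) = 3.000000 − (0.300000)/(-6.468000) = 3.046382
F(3.046382) = -0.065882
z_3 = 3.046382 − (-0.065882)·(3.046382 − 3.000000) / (-0.065882 − (-1.500000)) = 3.046382 − (-0.003056)/(1.434118) = 3.048513
F(3.048513) = 0.000940
z_4 = 3.048513 − 0.000940·(3.048513 − 3.046382) / (0.000940 − (-0.065882)) = 3.048513 − (0.000002)/(0.066822) = 3.048483

3.0464, 3.0485, 3.0485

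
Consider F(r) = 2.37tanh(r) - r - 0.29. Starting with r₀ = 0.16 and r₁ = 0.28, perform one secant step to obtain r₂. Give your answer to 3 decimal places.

0.219

F(0.16) = -0.07400, F(0.28) = 0.07679
r₂ = 0.28000 − 0.07679·(0.28000 − 0.16000) / (0.07679 − (-0.07400)) = 0.28000 − (0.00921)/(0.15079) = 0.21889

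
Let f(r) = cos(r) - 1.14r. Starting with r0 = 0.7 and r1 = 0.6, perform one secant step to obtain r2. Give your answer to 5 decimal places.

f(0.7) = -0.0331578, f(0.6) = 0.1413356
r2 = 0.6000000 − 0.1413356·(0.6000000 − 0.7000000) / (0.1413356 − (-0.0331578)) = 0.6000000 − (-0.0141336)/(0.1744934) = 0.6809977

0.68100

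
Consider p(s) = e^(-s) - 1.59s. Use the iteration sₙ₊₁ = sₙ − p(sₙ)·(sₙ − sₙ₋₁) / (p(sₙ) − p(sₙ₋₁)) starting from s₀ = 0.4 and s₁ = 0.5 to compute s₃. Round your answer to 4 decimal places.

p(0.4) = 0.034320, p(0.5) = -0.188469
s₂ = 0.500000 − (-0.188469)·(0.500000 − 0.400000) / (-0.188469 − 0.034320) = 0.500000 − (-0.018847)/(-0.222789) = 0.415405
p(0.415405) = -0.000420
s₃ = 0.415405 − (-0.000420)·(0.415405 − 0.500000) / (-0.000420 − (-0.188469)) = 0.415405 − (0.000036)/(0.188049) = 0.415216

0.4152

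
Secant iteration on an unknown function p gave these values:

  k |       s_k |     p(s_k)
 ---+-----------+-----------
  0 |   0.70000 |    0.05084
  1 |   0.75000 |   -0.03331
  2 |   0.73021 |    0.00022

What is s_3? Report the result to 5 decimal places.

0.73034

s_3 = 0.73021 − 0.00022·(0.73021 − 0.75000) / (0.00022 − (-0.03331))
   = 0.73021 − (-0.0000044)/(0.0335300) = 0.7303398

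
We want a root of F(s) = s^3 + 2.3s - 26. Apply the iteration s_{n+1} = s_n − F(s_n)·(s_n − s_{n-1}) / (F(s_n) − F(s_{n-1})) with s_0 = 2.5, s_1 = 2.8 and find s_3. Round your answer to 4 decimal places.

F(2.5) = -4.625000, F(2.8) = 2.392000
s_2 = 2.800000 − 2.392000·(2.800000 − 2.500000) / (2.392000 − (-4.625000)) = 2.800000 − (0.717600)/(7.017000) = 2.697734
F(2.697734) = -0.161726
s_3 = 2.697734 − (-0.161726)·(2.697734 − 2.800000) / (-0.161726 − 2.392000) = 2.697734 − (0.016539)/(-2.553726) = 2.704211

2.7042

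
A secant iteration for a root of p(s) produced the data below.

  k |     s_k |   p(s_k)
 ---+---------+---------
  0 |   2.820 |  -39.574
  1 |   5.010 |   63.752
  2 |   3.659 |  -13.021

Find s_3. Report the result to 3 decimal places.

s_3 = 3.659 − (-13.021)·(3.659 − 5.010) / (-13.021 − 63.752)
   = 3.659 − (17.59137)/(-76.77300) = 3.88813

3.888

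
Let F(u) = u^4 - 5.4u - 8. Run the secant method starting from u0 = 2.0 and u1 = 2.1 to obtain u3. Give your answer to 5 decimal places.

2.09657

F(2.0) = -2.8000000, F(2.1) = 0.1081000
u2 = 2.1000000 − 0.1081000·(2.1000000 − 2.0000000) / (0.1081000 − (-2.8000000)) = 2.1000000 − (0.0108100)/(2.9081000) = 2.0962828
F(2.0962828) = -0.0091620
u3 = 2.0962828 − (-0.0091620)·(2.0962828 − 2.1000000) / (-0.0091620 − 0.1081000) = 2.0962828 − (0.0000341)/(-0.1172620) = 2.0965732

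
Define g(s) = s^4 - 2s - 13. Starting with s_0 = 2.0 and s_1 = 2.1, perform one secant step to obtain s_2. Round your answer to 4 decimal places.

2.0308

g(2.0) = -1.000000, g(2.1) = 2.248100
s_2 = 2.100000 − 2.248100·(2.100000 − 2.000000) / (2.248100 − (-1.000000)) = 2.100000 − (0.224810)/(3.248100) = 2.030787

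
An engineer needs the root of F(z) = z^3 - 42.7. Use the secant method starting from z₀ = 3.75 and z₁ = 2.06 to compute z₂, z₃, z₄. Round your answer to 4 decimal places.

3.3645, 3.5696, 3.4924

F(3.75) = 10.034375, F(2.06) = -33.958184
z₂ = 2.060000 − (-33.958184)·(2.060000 − 3.750000) / (-33.958184 − 10.034375) = 2.060000 − (57.389331)/(-43.992559) = 3.364524
F(3.364524) = -4.613529
z₃ = 3.364524 − (-4.613529)·(3.364524 − 2.060000) / (-4.613529 − (-33.958184)) = 3.364524 − (-6.018458)/(29.344655) = 3.569619
F(3.569619) = 2.784732
z₄ = 3.569619 − 2.784732·(3.569619 − 3.364524) / (2.784732 − (-4.613529)) = 3.569619 − (0.571136)/(7.398261) = 3.492420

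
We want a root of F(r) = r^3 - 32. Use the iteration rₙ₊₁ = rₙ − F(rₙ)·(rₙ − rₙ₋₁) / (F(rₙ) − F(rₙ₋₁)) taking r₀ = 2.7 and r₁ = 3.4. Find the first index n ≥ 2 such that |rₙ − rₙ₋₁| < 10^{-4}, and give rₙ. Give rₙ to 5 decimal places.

n = 5, rₙ = 3.17480

F(2.7) = -12.3170000, F(3.4) = 7.3040000
r₂ = 3.4000000 − 7.3040000·(0.7000000)/(19.6210000) = 3.1394220;  |Δ| = 0.2605780
F(3.1394220) = -1.0579480
r₃ = 3.1394220 − (-1.0579480)·(-0.2605780)/(-8.3619480) = 3.1723902;  |Δ| = 0.0329681
F(3.1723902) = -0.0728762
r₄ = 3.1723902 − (-0.0728762)·(0.0329681)/(0.9850718) = 3.1748292;  |Δ| = 0.0024390
F(3.1748292) = 0.0008192
r₅ = 3.1748292 − 0.0008192·(0.0024390)/(0.0736955) = 3.1748021;  |Δ| = 0.0000271
|r₅ − r₄| = 0.0000271 < 10^{-4}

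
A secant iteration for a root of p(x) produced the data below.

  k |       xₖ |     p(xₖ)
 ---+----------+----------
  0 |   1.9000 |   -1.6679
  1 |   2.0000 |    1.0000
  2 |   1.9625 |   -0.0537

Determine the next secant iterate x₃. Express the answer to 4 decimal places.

x₃ = 1.9625 − (-0.0537)·(1.9625 − 2.0000) / (-0.0537 − 1.0000)
   = 1.9625 − (0.002014)/(-1.053700) = 1.964411

1.9644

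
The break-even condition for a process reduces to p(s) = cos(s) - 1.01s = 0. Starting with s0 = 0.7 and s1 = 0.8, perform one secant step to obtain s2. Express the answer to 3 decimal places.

p(0.7) = 0.05784, p(0.8) = -0.11129
s2 = 0.80000 − (-0.11129)·(0.80000 − 0.70000) / (-0.11129 − 0.05784) = 0.80000 − (-0.01113)/(-0.16914) = 0.73420

0.734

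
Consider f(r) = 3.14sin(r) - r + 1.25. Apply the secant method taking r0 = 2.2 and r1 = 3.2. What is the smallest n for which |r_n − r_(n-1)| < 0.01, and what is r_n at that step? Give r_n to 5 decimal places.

n = 4, r_n = 2.67174

f(2.2) = 1.5886787, f(3.2) = -2.1332948
r2 = 3.2000000 − (-2.1332948)·(1.0000000)/(-3.7219735) = 2.6268377;  |Δ| = 0.5731623
f(2.6268377) = 0.1690519
r3 = 2.6268377 − 0.1690519·(-0.5731623)/(2.3023468) = 2.6689227;  |Δ| = 0.0420850
f(2.6689227) = 0.0106098
r4 = 2.6689227 − 0.0106098·(0.0420850)/(-0.1584422) = 2.6717408;  |Δ| = 0.0028181
|r4 − r3| = 0.0028181 < 0.01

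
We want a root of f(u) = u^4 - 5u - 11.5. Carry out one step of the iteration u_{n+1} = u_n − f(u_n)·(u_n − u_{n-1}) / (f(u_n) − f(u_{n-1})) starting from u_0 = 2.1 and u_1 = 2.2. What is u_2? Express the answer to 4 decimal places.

2.1734

f(2.1) = -2.551900, f(2.2) = 0.925600
u_2 = 2.200000 − 0.925600·(2.200000 − 2.100000) / (0.925600 − (-2.551900)) = 2.200000 − (0.092560)/(3.477500) = 2.173383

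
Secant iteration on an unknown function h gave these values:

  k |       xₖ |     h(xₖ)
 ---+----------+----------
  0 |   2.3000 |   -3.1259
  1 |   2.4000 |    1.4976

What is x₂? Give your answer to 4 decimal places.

2.3676

x₂ = 2.4000 − 1.4976·(2.4000 − 2.3000) / (1.4976 − (-3.1259))
   = 2.4000 − (0.149760)/(4.623500) = 2.367609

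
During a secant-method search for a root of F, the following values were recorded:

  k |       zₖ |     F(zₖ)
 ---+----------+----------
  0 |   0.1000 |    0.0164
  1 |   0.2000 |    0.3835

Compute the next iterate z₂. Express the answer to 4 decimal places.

z₂ = 0.2000 − 0.3835·(0.2000 − 0.1000) / (0.3835 − 0.0164)
   = 0.2000 − (0.038350)/(0.367100) = 0.095533

0.0955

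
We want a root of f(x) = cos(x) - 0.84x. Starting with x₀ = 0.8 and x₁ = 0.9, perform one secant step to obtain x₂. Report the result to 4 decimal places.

f(0.8) = 0.024707, f(0.9) = -0.134390
x₂ = 0.900000 − (-0.134390)·(0.900000 − 0.800000) / (-0.134390 − 0.024707) = 0.900000 − (-0.013439)/(-0.159097) = 0.815529

0.8155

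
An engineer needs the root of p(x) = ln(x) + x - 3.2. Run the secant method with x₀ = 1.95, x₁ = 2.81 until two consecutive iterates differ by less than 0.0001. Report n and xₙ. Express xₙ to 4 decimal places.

n = 5, xₙ = 2.3469

p(1.95) = -0.582171, p(2.81) = 0.643184
x₂ = 2.810000 − 0.643184·(0.860000)/(1.225355) = 2.358589;  |Δ| = 0.451411
p(2.358589) = 0.016653
x₃ = 2.358589 − 0.016653·(-0.451411)/(-0.626532) = 2.346591;  |Δ| = 0.011998
p(2.346591) = -0.000445
x₄ = 2.346591 − (-0.000445)·(-0.011998)/(-0.017098) = 2.346904;  |Δ| = 0.000313
p(2.346904) = 0.000000
x₅ = 2.346904 − 0.000000·(0.000313)/(0.000446) = 2.346903;  |Δ| = 0.000000
|x₅ − x₄| = 0.000000 < 0.0001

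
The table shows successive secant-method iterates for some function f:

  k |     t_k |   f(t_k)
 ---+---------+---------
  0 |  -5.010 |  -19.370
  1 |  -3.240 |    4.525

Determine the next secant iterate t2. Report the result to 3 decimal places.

t2 = -3.240 − 4.525·(-3.240 − (-5.010)) / (4.525 − (-19.370))
   = -3.240 − (8.00925)/(23.89500) = -3.57519

-3.575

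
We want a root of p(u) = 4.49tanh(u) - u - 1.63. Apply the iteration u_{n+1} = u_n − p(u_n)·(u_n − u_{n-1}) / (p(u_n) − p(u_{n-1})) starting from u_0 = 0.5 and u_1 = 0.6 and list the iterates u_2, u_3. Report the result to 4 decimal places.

p(0.5) = -0.055094, p(0.6) = 0.181353
u_2 = 0.600000 − 0.181353·(0.600000 − 0.500000) / (0.181353 − (-0.055094)) = 0.600000 − (0.018135)/(0.236447) = 0.523301
p(0.523301) = 0.002993
u_3 = 0.523301 − 0.002993·(0.523301 − 0.600000) / (0.002993 − 0.181353) = 0.523301 − (-0.000230)/(-0.178360) = 0.522014

0.5233, 0.5220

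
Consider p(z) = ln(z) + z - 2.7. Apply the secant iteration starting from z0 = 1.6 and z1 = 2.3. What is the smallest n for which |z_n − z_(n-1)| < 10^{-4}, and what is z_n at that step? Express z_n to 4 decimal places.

n = 5, z_n = 2.0046

p(1.6) = -0.629996, p(2.3) = 0.432909
z2 = 2.300000 − 0.432909·(0.700000)/(1.062905) = 2.014898;  |Δ| = 0.285102
p(2.014898) = 0.015467
z3 = 2.014898 − 0.015467·(-0.285102)/(-0.417442) = 2.004335;  |Δ| = 0.010563
p(2.004335) = -0.000353
z4 = 2.004335 − (-0.000353)·(-0.010563)/(-0.015820) = 2.004570;  |Δ| = 0.000236
p(2.004570) = 0.000000
z5 = 2.004570 − 0.000000·(0.000236)/(0.000353) = 2.004570;  |Δ| = 0.000000
|z5 − z4| = 0.000000 < 10^{-4}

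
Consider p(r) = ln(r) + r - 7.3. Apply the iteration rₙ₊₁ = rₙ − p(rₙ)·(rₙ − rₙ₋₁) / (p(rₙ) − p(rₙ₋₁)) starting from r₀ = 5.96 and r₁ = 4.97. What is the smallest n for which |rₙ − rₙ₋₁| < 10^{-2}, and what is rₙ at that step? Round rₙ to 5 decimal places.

p(5.96) = 0.4450705, p(4.97) = -0.7265802
r₂ = 4.9700000 − (-0.7265802)·(-0.9900000)/(-1.1716506) = 5.5839325;  |Δ| = 0.6139325
p(5.5839325) = 0.0038257
r₃ = 5.5839325 − 0.0038257·(0.6139325)/(0.7304059) = 5.5807168;  |Δ| = 0.0032157
|r₃ − r₂| = 0.0032157 < 10^{-2}

n = 3, rₙ = 5.58072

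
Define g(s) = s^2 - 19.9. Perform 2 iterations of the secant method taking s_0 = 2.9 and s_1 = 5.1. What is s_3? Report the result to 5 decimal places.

g(2.9) = -11.4900000, g(5.1) = 6.1100000
s_2 = 5.1000000 − 6.1100000·(5.1000000 − 2.9000000) / (6.1100000 − (-11.4900000)) = 5.1000000 − (13.4420000)/(17.6000000) = 4.3362500
g(4.3362500) = -1.0969359
s_3 = 4.3362500 − (-1.0969359)·(4.3362500 − 5.1000000) / (-1.0969359 − 6.1100000) = 4.3362500 − (0.8377848)/(-7.2069359) = 4.4524970

4.45250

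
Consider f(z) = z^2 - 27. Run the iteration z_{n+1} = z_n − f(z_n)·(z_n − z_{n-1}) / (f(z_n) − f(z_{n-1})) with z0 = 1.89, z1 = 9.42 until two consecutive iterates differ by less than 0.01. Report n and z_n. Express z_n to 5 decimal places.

n = 6, z_n = 5.19614

f(1.89) = -23.4279000, f(9.42) = 61.7364000
z2 = 9.4200000 − 61.7364000·(7.5300000)/(85.1643000) = 3.9614324;  |Δ| = 5.4585676
f(3.9614324) = -11.3070537
z3 = 3.9614324 − (-11.3070537)·(-5.4585676)/(-73.0434537) = 4.8064132;  |Δ| = 0.8449808
f(4.8064132) = -3.8983924
z4 = 4.8064132 − (-3.8983924)·(0.8449808)/(7.4086613) = 5.2510369;  |Δ| = 0.4446238
f(5.2510369) = 0.5733888
z5 = 5.2510369 − 0.5733888·(0.4446238)/(4.4717812) = 5.1940256;  |Δ| = 0.0570114
f(5.1940256) = -0.0220983
z6 = 5.1940256 − (-0.0220983)·(-0.0570114)/(-0.5954871) = 5.1961412;  |Δ| = 0.0021157
|z6 − z5| = 0.0021157 < 0.01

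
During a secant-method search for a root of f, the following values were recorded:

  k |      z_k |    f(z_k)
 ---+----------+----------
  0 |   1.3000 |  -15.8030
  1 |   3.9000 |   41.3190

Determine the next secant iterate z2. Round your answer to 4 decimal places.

2.0193

z2 = 3.9000 − 41.3190·(3.9000 − 1.3000) / (41.3190 − (-15.8030))
   = 3.9000 − (107.429400)/(57.122000) = 2.019299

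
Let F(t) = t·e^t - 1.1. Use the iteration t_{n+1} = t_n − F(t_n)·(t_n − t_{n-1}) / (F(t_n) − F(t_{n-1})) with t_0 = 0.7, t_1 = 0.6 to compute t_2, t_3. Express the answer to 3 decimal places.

0.602, 0.602

F(0.7) = 0.30963, F(0.6) = -0.00673
t_2 = 0.60000 − (-0.00673)·(0.60000 − 0.70000) / (-0.00673 − 0.30963) = 0.60000 − (0.00067)/(-0.31636) = 0.60213
F(0.60213) = -0.00052
t_3 = 0.60213 − (-0.00052)·(0.60213 − 0.60000) / (-0.00052 − (-0.00673)) = 0.60213 − (0.00000)/(0.00621) = 0.60230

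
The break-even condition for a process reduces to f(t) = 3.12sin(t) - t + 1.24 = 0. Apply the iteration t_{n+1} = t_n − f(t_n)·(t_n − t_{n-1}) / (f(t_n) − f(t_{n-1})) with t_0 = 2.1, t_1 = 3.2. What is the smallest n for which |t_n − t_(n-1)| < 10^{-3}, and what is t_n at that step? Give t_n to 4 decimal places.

n = 5, t_n = 2.6667

f(2.1) = 1.833213, f(3.2) = -2.142127
t_2 = 3.200000 − (-2.142127)·(1.100000)/(-3.975341) = 2.607261;  |Δ| = 0.592739
f(2.607261) = 0.221649
t_3 = 2.607261 − 0.221649·(-0.592739)/(2.363777) = 2.662842;  |Δ| = 0.055581
f(2.662842) = 0.014452
t_4 = 2.662842 − 0.014452·(0.055581)/(-0.207197) = 2.666718;  |Δ| = 0.003877
f(2.666718) = -0.000171
t_5 = 2.666718 − (-0.000171)·(0.003877)/(-0.014623) = 2.666673;  |Δ| = 0.000045
|t_5 − t_4| = 0.000045 < 10^{-3}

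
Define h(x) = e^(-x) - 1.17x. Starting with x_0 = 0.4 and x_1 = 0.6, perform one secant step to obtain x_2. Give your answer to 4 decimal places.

0.5138

h(0.4) = 0.202320, h(0.6) = -0.153188
x_2 = 0.600000 − (-0.153188)·(0.600000 − 0.400000) / (-0.153188 − 0.202320) = 0.600000 − (-0.030638)/(-0.355508) = 0.513820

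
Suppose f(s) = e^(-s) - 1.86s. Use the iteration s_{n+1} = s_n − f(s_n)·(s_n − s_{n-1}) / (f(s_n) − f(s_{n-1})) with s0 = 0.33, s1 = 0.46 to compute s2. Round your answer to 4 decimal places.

0.3715

f(0.33) = 0.105124, f(0.46) = -0.224316
s2 = 0.460000 − (-0.224316)·(0.460000 − 0.330000) / (-0.224316 − 0.105124) = 0.460000 − (-0.029161)/(-0.329440) = 0.371483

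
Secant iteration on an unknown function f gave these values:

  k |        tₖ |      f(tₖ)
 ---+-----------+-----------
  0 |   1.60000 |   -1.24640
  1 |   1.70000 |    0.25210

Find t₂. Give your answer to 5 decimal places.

t₂ = 1.70000 − 0.25210·(1.70000 − 1.60000) / (0.25210 − (-1.24640))
   = 1.70000 − (0.0252100)/(1.4985000) = 1.6831765

1.68318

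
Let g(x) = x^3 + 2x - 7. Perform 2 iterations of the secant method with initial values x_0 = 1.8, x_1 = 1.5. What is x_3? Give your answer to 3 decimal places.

g(1.8) = 2.43200, g(1.5) = -0.62500
x_2 = 1.50000 − (-0.62500)·(1.50000 − 1.80000) / (-0.62500 − 2.43200) = 1.50000 − (0.18750)/(-3.05700) = 1.56133
g(1.56133) = -0.07116
x_3 = 1.56133 − (-0.07116)·(1.56133 − 1.50000) / (-0.07116 − (-0.62500)) = 1.56133 − (-0.00436)/(0.55384) = 1.56922

1.569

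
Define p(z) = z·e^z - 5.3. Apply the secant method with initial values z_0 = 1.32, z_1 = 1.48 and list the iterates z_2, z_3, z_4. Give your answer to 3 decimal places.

p(1.32) = -0.35868, p(1.48) = 1.20156
z_2 = 1.48000 − 1.20156·(1.48000 − 1.32000) / (1.20156 − (-0.35868)) = 1.48000 − (0.19225)/(1.56024) = 1.35678
p(1.35678) = -0.03070
z_3 = 1.35678 − (-0.03070)·(1.35678 − 1.48000) / (-0.03070 − 1.20156) = 1.35678 − (0.00378)/(-1.23226) = 1.35985
p(1.35985) = -0.00254
z_4 = 1.35985 − (-0.00254)·(1.35985 − 1.35678) / (-0.00254 − (-0.03070)) = 1.35985 − (-0.00001)/(0.02816) = 1.36013

1.357, 1.360, 1.360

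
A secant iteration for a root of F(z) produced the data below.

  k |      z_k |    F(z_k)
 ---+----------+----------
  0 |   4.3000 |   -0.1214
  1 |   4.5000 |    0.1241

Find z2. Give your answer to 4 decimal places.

z2 = 4.5000 − 0.1241·(4.5000 − 4.3000) / (0.1241 − (-0.1214))
   = 4.5000 − (0.024820)/(0.245500) = 4.398900

4.3989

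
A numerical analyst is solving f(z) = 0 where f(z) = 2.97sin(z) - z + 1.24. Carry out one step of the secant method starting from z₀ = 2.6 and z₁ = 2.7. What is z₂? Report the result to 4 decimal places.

f(2.6) = 0.171039, f(2.7) = -0.190682
z₂ = 2.700000 − (-0.190682)·(2.700000 − 2.600000) / (-0.190682 − 0.171039) = 2.700000 − (-0.019068)/(-0.361721) = 2.647285

2.6473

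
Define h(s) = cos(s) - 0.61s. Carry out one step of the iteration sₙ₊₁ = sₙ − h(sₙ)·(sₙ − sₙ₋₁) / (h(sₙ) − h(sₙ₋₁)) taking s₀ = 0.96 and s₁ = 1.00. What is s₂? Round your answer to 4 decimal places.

0.9516

h(0.96) = -0.012080, h(1.00) = -0.069698
s₂ = 1.000000 − (-0.069698)·(1.000000 − 0.960000) / (-0.069698 − (-0.012080)) = 1.000000 − (-0.002788)/(-0.057618) = 0.951614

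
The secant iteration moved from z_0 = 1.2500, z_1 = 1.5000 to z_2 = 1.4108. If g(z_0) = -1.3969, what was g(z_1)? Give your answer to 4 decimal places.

0.7749

The secant line through (1.2500, -1.3969) and (1.5000, g(z_1)) crosses zero at z_2 = 1.4108.
So (1.2500, -1.3969), (1.5000, g(z_1)), (1.4108, 0) are collinear:
g(z_1) = -1.3969 · (1.5000 − 1.4108) / (1.2500 − 1.4108) = -1.3969 · (0.089200)/(-0.160800) = 0.774897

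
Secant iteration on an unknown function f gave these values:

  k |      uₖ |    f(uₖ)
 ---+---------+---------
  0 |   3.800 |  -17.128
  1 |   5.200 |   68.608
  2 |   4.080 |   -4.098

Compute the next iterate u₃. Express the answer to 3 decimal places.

u₃ = 4.080 − (-4.098)·(4.080 − 5.200) / (-4.098 − 68.608)
   = 4.080 − (4.58976)/(-72.70600) = 4.14313

4.143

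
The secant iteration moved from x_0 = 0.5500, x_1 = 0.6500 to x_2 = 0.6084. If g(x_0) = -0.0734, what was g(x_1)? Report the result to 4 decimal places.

0.0523

The secant line through (0.5500, -0.0734) and (0.6500, g(x_1)) crosses zero at x_2 = 0.6084.
So (0.5500, -0.0734), (0.6500, g(x_1)), (0.6084, 0) are collinear:
g(x_1) = -0.0734 · (0.6500 − 0.6084) / (0.5500 − 0.6084) = -0.0734 · (0.041600)/(-0.058400) = 0.052285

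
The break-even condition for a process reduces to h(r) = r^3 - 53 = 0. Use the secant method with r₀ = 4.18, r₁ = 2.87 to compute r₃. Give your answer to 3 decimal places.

h(4.18) = 20.03463, h(2.87) = -29.36010
r₂ = 2.87000 − (-29.36010)·(2.87000 − 4.18000) / (-29.36010 − 20.03463) = 2.87000 − (38.46173)/(-49.39473) = 3.64866
h(3.64866) = -4.42639
r₃ = 3.64866 − (-4.42639)·(3.64866 − 2.87000) / (-4.42639 − (-29.36010)) = 3.64866 − (-3.44666)/(24.93371) = 3.78689

3.787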